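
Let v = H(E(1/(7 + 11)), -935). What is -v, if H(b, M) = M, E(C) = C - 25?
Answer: 935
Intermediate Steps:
E(C) = -25 + C
v = -935
-v = -1*(-935) = 935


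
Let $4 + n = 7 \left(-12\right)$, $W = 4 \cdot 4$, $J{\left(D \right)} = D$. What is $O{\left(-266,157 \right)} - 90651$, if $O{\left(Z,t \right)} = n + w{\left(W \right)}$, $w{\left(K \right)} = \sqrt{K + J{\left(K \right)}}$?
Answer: $-90739 + 4 \sqrt{2} \approx -90733.0$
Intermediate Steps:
$W = 16$
$n = -88$ ($n = -4 + 7 \left(-12\right) = -4 - 84 = -88$)
$w{\left(K \right)} = \sqrt{2} \sqrt{K}$ ($w{\left(K \right)} = \sqrt{K + K} = \sqrt{2 K} = \sqrt{2} \sqrt{K}$)
$O{\left(Z,t \right)} = -88 + 4 \sqrt{2}$ ($O{\left(Z,t \right)} = -88 + \sqrt{2} \sqrt{16} = -88 + \sqrt{2} \cdot 4 = -88 + 4 \sqrt{2}$)
$O{\left(-266,157 \right)} - 90651 = \left(-88 + 4 \sqrt{2}\right) - 90651 = -90739 + 4 \sqrt{2}$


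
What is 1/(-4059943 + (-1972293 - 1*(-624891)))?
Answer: -1/5407345 ≈ -1.8493e-7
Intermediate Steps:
1/(-4059943 + (-1972293 - 1*(-624891))) = 1/(-4059943 + (-1972293 + 624891)) = 1/(-4059943 - 1347402) = 1/(-5407345) = -1/5407345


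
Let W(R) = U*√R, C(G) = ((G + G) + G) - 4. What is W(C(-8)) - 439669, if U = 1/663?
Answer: -439669 + 2*I*√7/663 ≈ -4.3967e+5 + 0.0079812*I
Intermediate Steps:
U = 1/663 ≈ 0.0015083
C(G) = -4 + 3*G (C(G) = (2*G + G) - 4 = 3*G - 4 = -4 + 3*G)
W(R) = √R/663
W(C(-8)) - 439669 = √(-4 + 3*(-8))/663 - 439669 = √(-4 - 24)/663 - 439669 = √(-28)/663 - 439669 = (2*I*√7)/663 - 439669 = 2*I*√7/663 - 439669 = -439669 + 2*I*√7/663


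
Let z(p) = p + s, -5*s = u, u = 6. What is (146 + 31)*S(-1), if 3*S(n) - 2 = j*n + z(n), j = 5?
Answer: -1534/5 ≈ -306.80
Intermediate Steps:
s = -6/5 (s = -⅕*6 = -6/5 ≈ -1.2000)
z(p) = -6/5 + p (z(p) = p - 6/5 = -6/5 + p)
S(n) = 4/15 + 2*n (S(n) = ⅔ + (5*n + (-6/5 + n))/3 = ⅔ + (-6/5 + 6*n)/3 = ⅔ + (-⅖ + 2*n) = 4/15 + 2*n)
(146 + 31)*S(-1) = (146 + 31)*(4/15 + 2*(-1)) = 177*(4/15 - 2) = 177*(-26/15) = -1534/5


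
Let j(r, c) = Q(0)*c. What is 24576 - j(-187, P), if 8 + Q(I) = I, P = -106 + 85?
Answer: 24408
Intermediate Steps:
P = -21
Q(I) = -8 + I
j(r, c) = -8*c (j(r, c) = (-8 + 0)*c = -8*c)
24576 - j(-187, P) = 24576 - (-8)*(-21) = 24576 - 1*168 = 24576 - 168 = 24408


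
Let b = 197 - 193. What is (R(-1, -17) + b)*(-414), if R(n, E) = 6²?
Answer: -16560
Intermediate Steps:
b = 4
R(n, E) = 36
(R(-1, -17) + b)*(-414) = (36 + 4)*(-414) = 40*(-414) = -16560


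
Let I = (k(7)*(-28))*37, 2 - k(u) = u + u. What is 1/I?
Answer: 1/12432 ≈ 8.0438e-5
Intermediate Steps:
k(u) = 2 - 2*u (k(u) = 2 - (u + u) = 2 - 2*u)
I = 12432 (I = ((2 - 2*7)*(-28))*37 = ((2 - 14)*(-28))*37 = -12*(-28)*37 = 336*37 = 12432)
1/I = 1/12432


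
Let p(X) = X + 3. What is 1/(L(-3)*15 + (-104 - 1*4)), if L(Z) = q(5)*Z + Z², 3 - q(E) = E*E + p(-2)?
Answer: 1/1062 ≈ 0.00094162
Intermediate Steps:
p(X) = 3 + X
q(E) = 2 - E² (q(E) = 3 - (E*E + (3 - 2)) = 3 - (E² + 1) = 3 - (1 + E²) = 3 + (-1 - E²) = 2 - E²)
L(Z) = Z² - 23*Z (L(Z) = (2 - 1*5²)*Z + Z² = (2 - 1*25)*Z + Z² = (2 - 25)*Z + Z² = -23*Z + Z² = Z² - 23*Z)
1/(L(-3)*15 + (-104 - 1*4)) = 1/(-3*(-23 - 3)*15 + (-104 - 1*4)) = 1/(-3*(-26)*15 + (-104 - 4)) = 1/(78*15 - 108) = 1/(1170 - 108) = 1/1062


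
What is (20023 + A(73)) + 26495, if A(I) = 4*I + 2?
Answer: 46812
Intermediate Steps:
A(I) = 2 + 4*I
(20023 + A(73)) + 26495 = (20023 + (2 + 4*73)) + 26495 = (20023 + (2 + 292)) + 26495 = (20023 + 294) + 26495 = 20317 + 26495 = 46812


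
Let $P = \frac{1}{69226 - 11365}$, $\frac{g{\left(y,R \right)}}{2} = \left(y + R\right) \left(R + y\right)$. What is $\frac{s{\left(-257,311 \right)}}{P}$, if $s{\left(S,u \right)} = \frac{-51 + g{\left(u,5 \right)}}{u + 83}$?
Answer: $\frac{11552585121}{394} \approx 2.9321 \cdot 10^{7}$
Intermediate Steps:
$g{\left(y,R \right)} = 2 \left(R + y\right)^{2}$ ($g{\left(y,R \right)} = 2 \left(y + R\right) \left(R + y\right) = 2 \left(R + y\right) \left(R + y\right) = 2 \left(R + y\right)^{2}$)
$s{\left(S,u \right)} = \frac{-51 + 2 \left(5 + u\right)^{2}}{83 + u}$ ($s{\left(S,u \right)} = \frac{-51 + 2 \left(5 + u\right)^{2}}{u + 83} = \frac{-51 + 2 \left(5 + u\right)^{2}}{83 + u}$)
$P = \frac{1}{57861}$ ($P = \frac{1}{69226 + \left(-30153 + 18788\right)} = \frac{1}{69226 - 11365} = \frac{1}{57861} \approx 1.7283 \cdot 10^{-5}$)
$\frac{s{\left(-257,311 \right)}}{P} = \frac{-51 + 2 \left(5 + 311\right)^{2}}{83 + 311} \frac{1}{\frac{1}{57861}} = \frac{-51 + 2 \cdot 316^{2}}{394} \cdot 57861 = \frac{-51 + 2 \cdot 99856}{394} \cdot 57861 = \frac{-51 + 199712}{394} \cdot 57861 = \frac{1}{394} \cdot 199661 \cdot 57861 = \frac{199661}{394} \cdot 57861 = \frac{11552585121}{394}$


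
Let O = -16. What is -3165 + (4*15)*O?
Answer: -4125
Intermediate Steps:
-3165 + (4*15)*O = -3165 + (4*15)*(-16) = -3165 + 60*(-16) = -3165 - 960 = -4125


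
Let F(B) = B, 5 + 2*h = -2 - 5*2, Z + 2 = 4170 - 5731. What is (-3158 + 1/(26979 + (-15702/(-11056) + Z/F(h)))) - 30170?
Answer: -85079468312696/2552792499 ≈ -33328.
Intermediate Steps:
Z = -1563 (Z = -2 + (4170 - 5731) = -2 - 1561 = -1563)
h = -17/2 (h = -5/2 + (-2 - 5*2)/2 = -5/2 + (-2 - 10)/2 = -5/2 + (½)*(-12) = -5/2 - 6 = -17/2 ≈ -8.5000)
(-3158 + 1/(26979 + (-15702/(-11056) + Z/F(h)))) - 30170 = (-3158 + 1/(26979 + (-15702/(-11056) - 1563/(-17/2)))) - 30170 = (-3158 + 1/(26979 + (-15702*(-1/11056) - 1563*(-2/17)))) - 30170 = (-3158 + 1/(26979 + (7851/5528 + 3126/17))) - 30170 = (-3158 + 1/(26979 + 17413995/93976)) - 30170 = (-3158 + 1/(2552792499/93976)) - 30170 = (-3158 + 93976/2552792499) - 30170 = -8061718617866/2552792499 - 30170 = -85079468312696/2552792499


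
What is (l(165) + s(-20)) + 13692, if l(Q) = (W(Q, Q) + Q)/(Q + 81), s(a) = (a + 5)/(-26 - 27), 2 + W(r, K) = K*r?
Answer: 2194775/159 ≈ 13804.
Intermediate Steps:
W(r, K) = -2 + K*r
s(a) = -5/53 - a/53 (s(a) = (5 + a)/(-53) = (5 + a)*(-1/53) = -5/53 - a/53)
l(Q) = (-2 + Q + Q²)/(81 + Q) (l(Q) = ((-2 + Q*Q) + Q)/(Q + 81) = ((-2 + Q²) + Q)/(81 + Q) = (-2 + Q + Q²)/(81 + Q))
(l(165) + s(-20)) + 13692 = ((-2 + 165 + 165²)/(81 + 165) + (-5/53 - 1/53*(-20))) + 13692 = ((-2 + 165 + 27225)/246 + (-5/53 + 20/53)) + 13692 = ((1/246)*27388 + 15/53) + 13692 = (334/3 + 15/53) + 13692 = 17747/159 + 13692 = 2194775/159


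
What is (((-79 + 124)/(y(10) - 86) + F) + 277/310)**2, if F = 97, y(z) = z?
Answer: 1313799656521/138768400 ≈ 9467.6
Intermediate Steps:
(((-79 + 124)/(y(10) - 86) + F) + 277/310)**2 = (((-79 + 124)/(10 - 86) + 97) + 277/310)**2 = ((45/(-76) + 97) + 277*(1/310))**2 = ((45*(-1/76) + 97) + 277/310)**2 = ((-45/76 + 97) + 277/310)**2 = (7327/76 + 277/310)**2 = (1146211/11780)**2 = 1313799656521/138768400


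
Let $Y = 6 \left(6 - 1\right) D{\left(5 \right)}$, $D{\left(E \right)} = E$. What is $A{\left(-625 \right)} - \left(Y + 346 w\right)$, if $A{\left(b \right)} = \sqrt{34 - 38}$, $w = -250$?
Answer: $86350 + 2 i \approx 86350.0 + 2.0 i$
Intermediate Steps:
$A{\left(b \right)} = 2 i$ ($A{\left(b \right)} = \sqrt{-4} = 2 i$)
$Y = 150$ ($Y = 6 \left(6 - 1\right) 5 = 6 \cdot 5 \cdot 5 = 30 \cdot 5 = 150$)
$A{\left(-625 \right)} - \left(Y + 346 w\right) = 2 i - \left(150 + 346 \left(-250\right)\right) = 2 i - \left(150 - 86500\right) = 2 i - -86350 = 2 i + 86350 = 86350 + 2 i$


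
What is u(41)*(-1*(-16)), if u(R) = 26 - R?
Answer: -240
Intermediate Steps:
u(41)*(-1*(-16)) = (26 - 1*41)*(-1*(-16)) = (26 - 41)*16 = -15*16 = -240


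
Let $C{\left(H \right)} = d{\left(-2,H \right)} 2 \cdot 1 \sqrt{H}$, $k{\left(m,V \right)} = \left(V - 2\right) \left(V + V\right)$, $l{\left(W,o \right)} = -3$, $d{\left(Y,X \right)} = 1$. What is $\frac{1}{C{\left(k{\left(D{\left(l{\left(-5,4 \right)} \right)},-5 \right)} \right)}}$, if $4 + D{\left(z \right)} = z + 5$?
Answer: $\frac{\sqrt{70}}{140} \approx 0.059761$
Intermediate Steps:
$D{\left(z \right)} = 1 + z$ ($D{\left(z \right)} = -4 + \left(z + 5\right) = -4 + \left(5 + z\right) = 1 + z$)
$k{\left(m,V \right)} = 2 V \left(-2 + V\right)$ ($k{\left(m,V \right)} = \left(-2 + V\right) 2 V = 2 V \left(-2 + V\right)$)
$C{\left(H \right)} = 2 \sqrt{H}$ ($C{\left(H \right)} = 1 \cdot 2 \cdot 1 \sqrt{H} = 2 \cdot 1 \sqrt{H} = 2 \sqrt{H}$)
$\frac{1}{C{\left(k{\left(D{\left(l{\left(-5,4 \right)} \right)},-5 \right)} \right)}} = \frac{1}{2 \sqrt{2 \left(-5\right) \left(-2 - 5\right)}} = \frac{1}{2 \sqrt{2 \left(-5\right) \left(-7\right)}} = \frac{1}{2 \sqrt{70}} = \frac{\sqrt{70}}{140}$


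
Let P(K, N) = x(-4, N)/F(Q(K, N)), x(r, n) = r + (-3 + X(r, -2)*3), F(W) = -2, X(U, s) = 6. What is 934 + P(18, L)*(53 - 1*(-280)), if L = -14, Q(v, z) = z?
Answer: -1795/2 ≈ -897.50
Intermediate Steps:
x(r, n) = 15 + r (x(r, n) = r + (-3 + 6*3) = r + (-3 + 18) = r + 15 = 15 + r)
P(K, N) = -11/2 (P(K, N) = (15 - 4)/(-2) = 11*(-1/2) = -11/2)
934 + P(18, L)*(53 - 1*(-280)) = 934 - 11*(53 - 1*(-280))/2 = 934 - 11*(53 + 280)/2 = 934 - 11/2*333 = 934 - 3663/2 = -1795/2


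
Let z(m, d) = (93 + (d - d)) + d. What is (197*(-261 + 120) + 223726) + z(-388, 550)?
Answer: 196592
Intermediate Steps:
z(m, d) = 93 + d (z(m, d) = (93 + 0) + d = 93 + d)
(197*(-261 + 120) + 223726) + z(-388, 550) = (197*(-261 + 120) + 223726) + (93 + 550) = (197*(-141) + 223726) + 643 = (-27777 + 223726) + 643 = 195949 + 643 = 196592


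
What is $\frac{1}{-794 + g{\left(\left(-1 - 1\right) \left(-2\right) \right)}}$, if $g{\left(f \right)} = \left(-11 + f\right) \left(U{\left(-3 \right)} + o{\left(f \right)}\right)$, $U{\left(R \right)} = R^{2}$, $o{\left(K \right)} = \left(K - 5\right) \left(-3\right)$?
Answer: $- \frac{1}{878} \approx -0.001139$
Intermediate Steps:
$o{\left(K \right)} = 15 - 3 K$ ($o{\left(K \right)} = \left(-5 + K\right) \left(-3\right) = 15 - 3 K$)
$g{\left(f \right)} = \left(-11 + f\right) \left(24 - 3 f\right)$ ($g{\left(f \right)} = \left(-11 + f\right) \left(\left(-3\right)^{2} - \left(-15 + 3 f\right)\right) = \left(-11 + f\right) \left(9 - \left(-15 + 3 f\right)\right) = \left(-11 + f\right) \left(24 - 3 f\right)$)
$\frac{1}{-794 + g{\left(\left(-1 - 1\right) \left(-2\right) \right)}} = \frac{1}{-794 - \left(264 + 3 \cdot 4 \left(-1 - 1\right)^{2} - 57 \left(-1 - 1\right) \left(-2\right)\right)} = \frac{1}{-794 - \left(264 + 48 - \left(-114\right) \left(-2\right)\right)} = \frac{1}{-794 - \left(36 + 48\right)} = \frac{1}{-794 - 84} = \frac{1}{-878} = - \frac{1}{878}$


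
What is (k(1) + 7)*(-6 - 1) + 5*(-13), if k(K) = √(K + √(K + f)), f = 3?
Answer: -114 - 7*√3 ≈ -126.12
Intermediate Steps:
k(K) = √(K + √(3 + K)) (k(K) = √(K + √(K + 3)) = √(K + √(3 + K)))
(k(1) + 7)*(-6 - 1) + 5*(-13) = (√(1 + √(3 + 1)) + 7)*(-6 - 1) + 5*(-13) = (√(1 + √4) + 7)*(-7) - 65 = (√(1 + 2) + 7)*(-7) - 65 = (√3 + 7)*(-7) - 65 = (7 + √3)*(-7) - 65 = (-49 - 7*√3) - 65 = -114 - 7*√3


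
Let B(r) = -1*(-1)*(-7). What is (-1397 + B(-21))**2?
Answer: 1971216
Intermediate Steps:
B(r) = -7 (B(r) = 1*(-7) = -7)
(-1397 + B(-21))**2 = (-1397 - 7)**2 = (-1404)**2 = 1971216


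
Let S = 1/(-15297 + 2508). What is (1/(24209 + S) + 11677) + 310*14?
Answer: 4959005764089/309608900 ≈ 16017.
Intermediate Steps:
S = -1/12789 (S = 1/(-12789) = -1/12789 ≈ -7.8192e-5)
(1/(24209 + S) + 11677) + 310*14 = (1/(24209 - 1/12789) + 11677) + 310*14 = (1/(309608900/12789) + 11677) + 4340 = (12789/309608900 + 11677) + 4340 = 3615303138089/309608900 + 4340 = 4959005764089/309608900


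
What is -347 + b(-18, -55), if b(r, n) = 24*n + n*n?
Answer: 1358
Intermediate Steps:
b(r, n) = n² + 24*n (b(r, n) = 24*n + n² = n² + 24*n)
-347 + b(-18, -55) = -347 - 55*(24 - 55) = -347 - 55*(-31) = -347 + 1705 = 1358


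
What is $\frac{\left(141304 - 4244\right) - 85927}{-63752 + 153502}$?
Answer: $\frac{51133}{89750} \approx 0.56973$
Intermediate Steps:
$\frac{\left(141304 - 4244\right) - 85927}{-63752 + 153502} = \frac{\left(141304 - 4244\right) - 85927}{89750} = \left(137060 - 85927\right) \frac{1}{89750} = 51133 \cdot \frac{1}{89750} = \frac{51133}{89750}$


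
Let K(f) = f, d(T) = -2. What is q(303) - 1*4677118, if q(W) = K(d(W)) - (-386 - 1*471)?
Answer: -4676263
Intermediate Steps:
q(W) = 855 (q(W) = -2 - (-386 - 1*471) = -2 - (-386 - 471) = -2 - 1*(-857) = -2 + 857 = 855)
q(303) - 1*4677118 = 855 - 1*4677118 = 855 - 4677118 = -4676263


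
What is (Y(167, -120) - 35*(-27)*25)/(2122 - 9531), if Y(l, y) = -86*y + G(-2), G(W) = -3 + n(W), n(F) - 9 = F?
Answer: -33949/7409 ≈ -4.5821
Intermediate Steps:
n(F) = 9 + F
G(W) = 6 + W (G(W) = -3 + (9 + W) = 6 + W)
Y(l, y) = 4 - 86*y (Y(l, y) = -86*y + (6 - 2) = -86*y + 4 = 4 - 86*y)
(Y(167, -120) - 35*(-27)*25)/(2122 - 9531) = ((4 - 86*(-120)) - 35*(-27)*25)/(2122 - 9531) = ((4 + 10320) + 945*25)/(-7409) = (10324 + 23625)*(-1/7409) = 33949*(-1/7409) = -33949/7409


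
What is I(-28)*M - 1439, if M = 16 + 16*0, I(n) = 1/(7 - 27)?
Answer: -7199/5 ≈ -1439.8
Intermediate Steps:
I(n) = -1/20 (I(n) = 1/(-20) = -1/20)
M = 16 (M = 16 + 0 = 16)
I(-28)*M - 1439 = -1/20*16 - 1439 = -⅘ - 1439 = -7199/5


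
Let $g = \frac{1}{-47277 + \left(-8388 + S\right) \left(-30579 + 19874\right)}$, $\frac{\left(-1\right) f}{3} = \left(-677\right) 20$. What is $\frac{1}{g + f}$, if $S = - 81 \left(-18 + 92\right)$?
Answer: $\frac{153912033}{6251906780461} \approx 2.4618 \cdot 10^{-5}$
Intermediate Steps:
$S = -5994$ ($S = \left(-81\right) 74 = -5994$)
$f = 40620$ ($f = - 3 \left(\left(-677\right) 20\right) = \left(-3\right) \left(-13540\right) = 40620$)
$g = \frac{1}{153912033}$ ($g = \frac{1}{-47277 + \left(-8388 - 5994\right) \left(-30579 + 19874\right)} = \frac{1}{-47277 - -153959310} = \frac{1}{-47277 + 153959310} = \frac{1}{153912033} \approx 6.4972 \cdot 10^{-9}$)
$\frac{1}{g + f} = \frac{1}{\frac{1}{153912033} + 40620} = \frac{1}{\frac{6251906780461}{153912033}} = \frac{153912033}{6251906780461}$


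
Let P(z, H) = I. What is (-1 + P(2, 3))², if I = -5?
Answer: 36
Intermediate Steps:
P(z, H) = -5
(-1 + P(2, 3))² = (-1 - 5)² = (-6)² = 36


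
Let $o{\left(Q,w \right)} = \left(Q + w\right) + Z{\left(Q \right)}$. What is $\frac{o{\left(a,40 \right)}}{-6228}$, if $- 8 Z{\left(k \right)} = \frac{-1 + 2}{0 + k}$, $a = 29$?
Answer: $- \frac{16007}{1444896} \approx -0.011078$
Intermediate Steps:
$Z{\left(k \right)} = - \frac{1}{8 k}$ ($Z{\left(k \right)} = - \frac{\left(-1 + 2\right) \frac{1}{0 + k}}{8} = - \frac{1 \frac{1}{k}}{8} = - \frac{1}{8 k}$)
$o{\left(Q,w \right)} = Q + w - \frac{1}{8 Q}$ ($o{\left(Q,w \right)} = \left(Q + w\right) - \frac{1}{8 Q} = Q + w - \frac{1}{8 Q}$)
$\frac{o{\left(a,40 \right)}}{-6228} = \frac{29 + 40 - \frac{1}{8 \cdot 29}}{-6228} = \left(29 + 40 - \frac{1}{232}\right) \left(- \frac{1}{6228}\right) = \frac{16007}{232} \left(- \frac{1}{6228}\right) = - \frac{16007}{1444896}$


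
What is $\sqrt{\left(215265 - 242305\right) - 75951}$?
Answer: $i \sqrt{102991} \approx 320.92 i$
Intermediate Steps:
$\sqrt{\left(215265 - 242305\right) - 75951} = \sqrt{-27040 - 75951} = \sqrt{-102991} = i \sqrt{102991}$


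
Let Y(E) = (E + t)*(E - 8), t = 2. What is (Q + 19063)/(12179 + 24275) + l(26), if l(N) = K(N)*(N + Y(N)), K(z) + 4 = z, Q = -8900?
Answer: 425063803/36454 ≈ 11660.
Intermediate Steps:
K(z) = -4 + z
Y(E) = (-8 + E)*(2 + E) (Y(E) = (E + 2)*(E - 8) = (2 + E)*(-8 + E) = (-8 + E)*(2 + E))
l(N) = (-4 + N)*(-16 + N² - 5*N) (l(N) = (-4 + N)*(N + (-16 + N² - 6*N)) = (-4 + N)*(-16 + N² - 5*N))
(Q + 19063)/(12179 + 24275) + l(26) = (-8900 + 19063)/(12179 + 24275) + (-4 + 26)*(-16 + 26² - 5*26) = 10163/36454 + 22*(-16 + 676 - 130) = 10163*(1/36454) + 22*530 = 10163/36454 + 11660 = 425063803/36454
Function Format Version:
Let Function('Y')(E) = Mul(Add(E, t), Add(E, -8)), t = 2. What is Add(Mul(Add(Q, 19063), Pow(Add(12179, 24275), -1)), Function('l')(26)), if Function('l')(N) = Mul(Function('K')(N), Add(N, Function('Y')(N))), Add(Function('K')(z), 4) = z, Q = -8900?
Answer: Rational(425063803, 36454) ≈ 11660.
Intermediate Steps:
Function('K')(z) = Add(-4, z)
Function('Y')(E) = Mul(Add(-8, E), Add(2, E)) (Function('Y')(E) = Mul(Add(E, 2), Add(E, -8)) = Mul(Add(2, E), Add(-8, E)) = Mul(Add(-8, E), Add(2, E)))
Function('l')(N) = Mul(Add(-4, N), Add(-16, Pow(N, 2), Mul(-5, N))) (Function('l')(N) = Mul(Add(-4, N), Add(N, Add(-16, Pow(N, 2), Mul(-6, N)))) = Mul(Add(-4, N), Add(-16, Pow(N, 2), Mul(-5, N))))
Add(Mul(Add(Q, 19063), Pow(Add(12179, 24275), -1)), Function('l')(26)) = Add(Mul(Add(-8900, 19063), Pow(Add(12179, 24275), -1)), Mul(Add(-4, 26), Add(-16, Pow(26, 2), Mul(-5, 26)))) = Add(Mul(10163, Pow(36454, -1)), Mul(22, Add(-16, 676, -130))) = Add(Mul(10163, Rational(1, 36454)), Mul(22, 530)) = Add(Rational(10163, 36454), 11660) = Rational(425063803, 36454)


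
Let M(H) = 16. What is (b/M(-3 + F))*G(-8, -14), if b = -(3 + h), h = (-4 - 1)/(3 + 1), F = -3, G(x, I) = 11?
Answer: -77/64 ≈ -1.2031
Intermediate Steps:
h = -5/4 ≈ -1.2500
b = -7/4 (b = -(3 - 5/4) = -1*7/4 = -7/4 ≈ -1.7500)
(b/M(-3 + F))*G(-8, -14) = -7/4/16*11 = -7/4*1/16*11 = -7/64*11 = -77/64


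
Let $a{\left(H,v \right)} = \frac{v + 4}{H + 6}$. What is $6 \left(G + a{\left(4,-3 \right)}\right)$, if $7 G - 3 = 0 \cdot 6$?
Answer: $\frac{111}{35} \approx 3.1714$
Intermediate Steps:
$G = \frac{3}{7}$ ($G = \frac{3}{7} + \frac{0 \cdot 6}{7} = \frac{3}{7} + \frac{1}{7} \cdot 0 = \frac{3}{7} + 0 = \frac{3}{7} \approx 0.42857$)
$a{\left(H,v \right)} = \frac{4 + v}{6 + H}$
$6 \left(G + a{\left(4,-3 \right)}\right) = 6 \left(\frac{3}{7} + \frac{4 - 3}{6 + 4}\right) = 6 \left(\frac{3}{7} + \frac{1}{10} \cdot 1\right) = 6 \left(\frac{3}{7} + \frac{1}{10}\right) = 6 \cdot \frac{37}{70} = \frac{111}{35}$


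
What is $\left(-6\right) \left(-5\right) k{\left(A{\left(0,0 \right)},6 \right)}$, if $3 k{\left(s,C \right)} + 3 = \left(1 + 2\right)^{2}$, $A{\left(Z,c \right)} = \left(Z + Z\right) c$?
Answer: $60$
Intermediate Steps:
$A{\left(Z,c \right)} = 2 Z c$
$k{\left(s,C \right)} = 2$ ($k{\left(s,C \right)} = -1 + \frac{\left(1 + 2\right)^{2}}{3} = -1 + \frac{3^{2}}{3} = -1 + \frac{1}{3} \cdot 9 = -1 + 3 = 2$)
$\left(-6\right) \left(-5\right) k{\left(A{\left(0,0 \right)},6 \right)} = \left(-6\right) \left(-5\right) 2 = 30 \cdot 2 = 60$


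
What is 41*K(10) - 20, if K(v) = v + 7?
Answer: 677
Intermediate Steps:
K(v) = 7 + v
41*K(10) - 20 = 41*(7 + 10) - 20 = 41*17 - 20 = 697 - 20 = 677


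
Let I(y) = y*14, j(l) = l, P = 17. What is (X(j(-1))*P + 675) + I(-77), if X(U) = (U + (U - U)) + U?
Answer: -437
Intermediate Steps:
I(y) = 14*y
X(U) = 2*U (X(U) = (U + 0) + U = U + U = 2*U)
(X(j(-1))*P + 675) + I(-77) = ((2*(-1))*17 + 675) + 14*(-77) = (-2*17 + 675) - 1078 = (-34 + 675) - 1078 = 641 - 1078 = -437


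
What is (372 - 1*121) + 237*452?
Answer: 107375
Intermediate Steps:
(372 - 1*121) + 237*452 = (372 - 121) + 107124 = 251 + 107124 = 107375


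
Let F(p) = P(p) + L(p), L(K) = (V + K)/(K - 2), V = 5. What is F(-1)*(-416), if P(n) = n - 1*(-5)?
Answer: -3328/3 ≈ -1109.3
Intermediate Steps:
L(K) = (5 + K)/(-2 + K) (L(K) = (5 + K)/(K - 2) = (5 + K)/(-2 + K))
P(n) = 5 + n (P(n) = n + 5 = 5 + n)
F(p) = 5 + p + (5 + p)/(-2 + p) (F(p) = (5 + p) + (5 + p)/(-2 + p) = 5 + p + (5 + p)/(-2 + p))
F(-1)*(-416) = ((-5 + (-1)² + 4*(-1))/(-2 - 1))*(-416) = ((-5 + 1 - 4)/(-3))*(-416) = -⅓*(-8)*(-416) = (8/3)*(-416) = -3328/3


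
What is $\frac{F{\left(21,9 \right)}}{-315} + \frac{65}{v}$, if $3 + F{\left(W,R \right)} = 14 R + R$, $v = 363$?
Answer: $- \frac{3049}{12705} \approx -0.23998$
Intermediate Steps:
$F{\left(W,R \right)} = -3 + 15 R$ ($F{\left(W,R \right)} = -3 + \left(14 R + R\right) = -3 + 15 R$)
$\frac{F{\left(21,9 \right)}}{-315} + \frac{65}{v} = \frac{-3 + 15 \cdot 9}{-315} + \frac{65}{363} = \left(-3 + 135\right) \left(- \frac{1}{315}\right) + 65 \cdot \frac{1}{363} = 132 \left(- \frac{1}{315}\right) + \frac{65}{363} = - \frac{44}{105} + \frac{65}{363} = - \frac{3049}{12705}$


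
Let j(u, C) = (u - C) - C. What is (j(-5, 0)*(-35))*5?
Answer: 875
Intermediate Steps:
j(u, C) = u - 2*C
(j(-5, 0)*(-35))*5 = ((-5 - 2*0)*(-35))*5 = ((-5 + 0)*(-35))*5 = -5*(-35)*5 = 175*5 = 875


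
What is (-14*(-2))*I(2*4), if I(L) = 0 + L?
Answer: 224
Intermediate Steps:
I(L) = L
(-14*(-2))*I(2*4) = (-14*(-2))*(2*4) = 28*8 = 224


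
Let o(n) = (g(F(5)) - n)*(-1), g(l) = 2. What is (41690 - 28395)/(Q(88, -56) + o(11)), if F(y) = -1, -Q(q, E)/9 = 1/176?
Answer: 467984/315 ≈ 1485.7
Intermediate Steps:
Q(q, E) = -9/176
o(n) = -2 + n (o(n) = (2 - n)*(-1) = -2 + n)
(41690 - 28395)/(Q(88, -56) + o(11)) = (41690 - 28395)/(-9/176 + (-2 + 11)) = 13295/(-9/176 + 9) = 13295/(1575/176) = 13295*(176/1575) = 467984/315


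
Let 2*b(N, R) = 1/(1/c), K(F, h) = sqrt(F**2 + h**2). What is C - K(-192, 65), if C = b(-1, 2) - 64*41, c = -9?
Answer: -5257/2 - sqrt(41089) ≈ -2831.2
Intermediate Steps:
b(N, R) = -9/2 (b(N, R) = 1/(2*(1/(-9))) = 1/(2*(-1/9)) = (1/2)*(-9) = -9/2)
C = -5257/2 (C = -9/2 - 64*41 = -9/2 - 2624 = -5257/2 ≈ -2628.5)
C - K(-192, 65) = -5257/2 - sqrt((-192)**2 + 65**2) = -5257/2 - sqrt(36864 + 4225) = -5257/2 - sqrt(41089)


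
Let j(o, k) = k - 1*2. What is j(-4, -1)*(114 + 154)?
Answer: -804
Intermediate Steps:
j(o, k) = -2 + k (j(o, k) = k - 2 = -2 + k)
j(-4, -1)*(114 + 154) = (-2 - 1)*(114 + 154) = -3*268 = -804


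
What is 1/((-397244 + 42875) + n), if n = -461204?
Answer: -1/815573 ≈ -1.2261e-6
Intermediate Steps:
1/((-397244 + 42875) + n) = 1/((-397244 + 42875) - 461204) = 1/(-354369 - 461204) = 1/(-815573) = -1/815573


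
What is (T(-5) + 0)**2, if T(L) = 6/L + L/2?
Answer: 1369/100 ≈ 13.690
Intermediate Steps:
T(L) = L/2 + 6/L (T(L) = 6/L + L*(1/2) = 6/L + L/2 = L/2 + 6/L)
(T(-5) + 0)**2 = (((1/2)*(-5) + 6/(-5)) + 0)**2 = ((-5/2 + 6*(-1/5)) + 0)**2 = ((-5/2 - 6/5) + 0)**2 = (-37/10 + 0)**2 = (-37/10)**2 = 1369/100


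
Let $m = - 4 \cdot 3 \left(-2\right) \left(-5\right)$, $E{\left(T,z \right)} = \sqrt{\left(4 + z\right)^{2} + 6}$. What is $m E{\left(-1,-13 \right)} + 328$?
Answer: $328 - 120 \sqrt{87} \approx -791.29$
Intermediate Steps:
$E{\left(T,z \right)} = \sqrt{6 + \left(4 + z\right)^{2}}$
$m = -120$ ($m = \left(-4\right) \left(-6\right) \left(-5\right) = 24 \left(-5\right) = -120$)
$m E{\left(-1,-13 \right)} + 328 = - 120 \sqrt{6 + \left(4 - 13\right)^{2}} + 328 = - 120 \sqrt{6 + \left(-9\right)^{2}} + 328 = - 120 \sqrt{6 + 81} + 328 = - 120 \sqrt{87} + 328 = 328 - 120 \sqrt{87}$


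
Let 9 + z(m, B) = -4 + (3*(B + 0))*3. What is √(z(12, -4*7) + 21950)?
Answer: √21685 ≈ 147.26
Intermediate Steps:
z(m, B) = -13 + 9*B (z(m, B) = -9 + (-4 + (3*(B + 0))*3) = -9 + (-4 + (3*B)*3) = -9 + (-4 + 9*B) = -13 + 9*B)
√(z(12, -4*7) + 21950) = √((-13 + 9*(-4*7)) + 21950) = √((-13 + 9*(-28)) + 21950) = √((-13 - 252) + 21950) = √(-265 + 21950) = √21685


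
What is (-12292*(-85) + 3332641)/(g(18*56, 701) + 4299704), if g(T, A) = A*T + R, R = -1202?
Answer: 397951/455010 ≈ 0.87460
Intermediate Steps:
g(T, A) = -1202 + A*T (g(T, A) = A*T - 1202 = -1202 + A*T)
(-12292*(-85) + 3332641)/(g(18*56, 701) + 4299704) = (-12292*(-85) + 3332641)/((-1202 + 701*(18*56)) + 4299704) = (1044820 + 3332641)/((-1202 + 701*1008) + 4299704) = 4377461/((-1202 + 706608) + 4299704) = 4377461/(705406 + 4299704) = 4377461/5005110 = 4377461*(1/5005110) = 397951/455010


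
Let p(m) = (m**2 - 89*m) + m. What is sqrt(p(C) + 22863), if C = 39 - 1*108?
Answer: 36*sqrt(26) ≈ 183.56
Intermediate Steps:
C = -69 (C = 39 - 108 = -69)
p(m) = m**2 - 88*m
sqrt(p(C) + 22863) = sqrt(-69*(-88 - 69) + 22863) = sqrt(-69*(-157) + 22863) = sqrt(10833 + 22863) = sqrt(33696) = 36*sqrt(26)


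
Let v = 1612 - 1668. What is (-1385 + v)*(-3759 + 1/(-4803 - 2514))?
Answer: 39634134364/7317 ≈ 5.4167e+6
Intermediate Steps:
v = -56
(-1385 + v)*(-3759 + 1/(-4803 - 2514)) = (-1385 - 56)*(-3759 + 1/(-4803 - 2514)) = -1441*(-3759 + 1/(-7317)) = -1441*(-3759 - 1/7317) = -1441*(-27504604/7317) = 39634134364/7317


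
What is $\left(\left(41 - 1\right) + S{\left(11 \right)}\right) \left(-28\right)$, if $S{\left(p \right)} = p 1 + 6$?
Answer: $-1596$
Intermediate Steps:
$S{\left(p \right)} = 6 + p$ ($S{\left(p \right)} = p + 6 = 6 + p$)
$\left(\left(41 - 1\right) + S{\left(11 \right)}\right) \left(-28\right) = \left(\left(41 - 1\right) + \left(6 + 11\right)\right) \left(-28\right) = \left(\left(41 - 1\right) + 17\right) \left(-28\right) = \left(40 + 17\right) \left(-28\right) = 57 \left(-28\right) = -1596$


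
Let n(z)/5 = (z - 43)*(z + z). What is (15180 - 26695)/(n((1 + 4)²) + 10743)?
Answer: -11515/6243 ≈ -1.8445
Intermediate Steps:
n(z) = 10*z*(-43 + z) (n(z) = 5*((z - 43)*(z + z)) = 5*((-43 + z)*(2*z)) = 5*(2*z*(-43 + z)) = 10*z*(-43 + z))
(15180 - 26695)/(n((1 + 4)²) + 10743) = (15180 - 26695)/(10*(1 + 4)²*(-43 + (1 + 4)²) + 10743) = -11515/(10*5²*(-43 + 5²) + 10743) = -11515/(10*25*(-43 + 25) + 10743) = -11515/(10*25*(-18) + 10743) = -11515/(-4500 + 10743) = -11515/6243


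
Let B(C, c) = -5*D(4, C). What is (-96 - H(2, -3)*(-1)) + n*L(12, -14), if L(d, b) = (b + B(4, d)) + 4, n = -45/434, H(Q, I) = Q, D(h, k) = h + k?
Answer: -19273/217 ≈ -88.816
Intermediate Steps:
B(C, c) = -20 - 5*C (B(C, c) = -5*(4 + C) = -20 - 5*C)
n = -45/434 (n = -45*1/434 = -45/434 ≈ -0.10369)
L(d, b) = -36 + b (L(d, b) = (b + (-20 - 5*4)) + 4 = (b + (-20 - 20)) + 4 = (b - 40) + 4 = (-40 + b) + 4 = -36 + b)
(-96 - H(2, -3)*(-1)) + n*L(12, -14) = (-96 - 2*(-1)) - 45*(-36 - 14)/434 = (-96 - 1*(-2)) - 45/434*(-50) = (-96 + 2) + 1125/217 = -94 + 1125/217 = -19273/217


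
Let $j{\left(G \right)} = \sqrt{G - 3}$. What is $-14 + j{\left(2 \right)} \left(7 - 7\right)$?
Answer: $-14$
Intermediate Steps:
$j{\left(G \right)} = \sqrt{-3 + G}$
$-14 + j{\left(2 \right)} \left(7 - 7\right) = -14 + \sqrt{-3 + 2} \left(7 - 7\right) = -14 + \sqrt{-1} \cdot 0 = -14 + i 0 = -14 + 0 = -14$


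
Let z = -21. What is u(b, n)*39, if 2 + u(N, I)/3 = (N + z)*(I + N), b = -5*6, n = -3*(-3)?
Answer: 125073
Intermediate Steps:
n = 9
b = -30
u(N, I) = -6 + 3*(-21 + N)*(I + N) (u(N, I) = -6 + 3*((N - 21)*(I + N)) = -6 + 3*((-21 + N)*(I + N)) = -6 + 3*(-21 + N)*(I + N))
u(b, n)*39 = (-6 - 63*9 - 63*(-30) + 3*(-30)² + 3*9*(-30))*39 = (-6 - 567 + 1890 + 3*900 - 810)*39 = (-6 - 567 + 1890 + 2700 - 810)*39 = 3207*39 = 125073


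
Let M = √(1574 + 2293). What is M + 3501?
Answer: 3501 + √3867 ≈ 3563.2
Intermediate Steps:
M = √3867 ≈ 62.185
M + 3501 = √3867 + 3501 = 3501 + √3867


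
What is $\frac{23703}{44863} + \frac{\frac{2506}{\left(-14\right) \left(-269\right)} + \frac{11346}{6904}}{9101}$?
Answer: $\frac{200412118538299}{379140774583844} \approx 0.5286$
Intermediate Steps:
$\frac{23703}{44863} + \frac{\frac{2506}{\left(-14\right) \left(-269\right)} + \frac{11346}{6904}}{9101} = 23703 \cdot \frac{1}{44863} + \left(\frac{2506}{3766} + 11346 \cdot \frac{1}{6904}\right) \frac{1}{9101} = \frac{23703}{44863} + \left(2506 \cdot \frac{1}{3766} + \frac{5673}{3452}\right) \frac{1}{9101} = \frac{23703}{44863} + \left(\frac{179}{269} + \frac{5673}{3452}\right) \frac{1}{9101} = \frac{23703}{44863} + \frac{2143945}{928588} \cdot \frac{1}{9101} = \frac{23703}{44863} + \frac{2143945}{8451079388} = \frac{200412118538299}{379140774583844}$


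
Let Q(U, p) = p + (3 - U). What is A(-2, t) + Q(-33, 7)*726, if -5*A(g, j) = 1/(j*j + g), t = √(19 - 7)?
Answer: 1560899/50 ≈ 31218.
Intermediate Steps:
t = 2*√3 (t = √12 = 2*√3 ≈ 3.4641)
Q(U, p) = 3 + p - U
A(g, j) = -1/(5*(g + j²)) (A(g, j) = -1/(5*(j*j + g)) = -1/(5*(j² + g)) = -1/(5*(g + j²)))
A(-2, t) + Q(-33, 7)*726 = -1/(5*(-2) + 5*(2*√3)²) + (3 + 7 - 1*(-33))*726 = -1/(-10 + 5*12) + (3 + 7 + 33)*726 = -1/(-10 + 60) + 43*726 = -1/50 + 31218 = 1560899/50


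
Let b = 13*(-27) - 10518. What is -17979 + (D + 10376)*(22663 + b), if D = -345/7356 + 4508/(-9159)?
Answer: 1373862398456513/11228934 ≈ 1.2235e+8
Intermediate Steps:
D = -12106901/22457868 (D = -345*1/7356 + 4508*(-1/9159) = -115/2452 - 4508/9159 = -12106901/22457868 ≈ -0.53909)
b = -10869 (b = -351 - 10518 = -10869)
-17979 + (D + 10376)*(22663 + b) = -17979 + (-12106901/22457868 + 10376)*(22663 - 10869) = -17979 + (233010731467/22457868)*11794 = -17979 + 1374064283460899/11228934 = 1373862398456513/11228934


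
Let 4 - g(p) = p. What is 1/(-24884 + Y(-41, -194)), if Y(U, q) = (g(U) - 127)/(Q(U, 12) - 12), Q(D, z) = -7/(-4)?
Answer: -1/24876 ≈ -4.0199e-5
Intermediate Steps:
g(p) = 4 - p
Q(D, z) = 7/4 (Q(D, z) = -7*(-¼) = 7/4)
Y(U, q) = 12 + 4*U/41 (Y(U, q) = ((4 - U) - 127)/(7/4 - 12) = (-123 - U)/(-41/4) = (-123 - U)*(-4/41) = 12 + 4*U/41)
1/(-24884 + Y(-41, -194)) = 1/(-24884 + (12 + (4/41)*(-41))) = 1/(-24884 + (12 - 4)) = 1/(-24884 + 8) = 1/(-24876) = -1/24876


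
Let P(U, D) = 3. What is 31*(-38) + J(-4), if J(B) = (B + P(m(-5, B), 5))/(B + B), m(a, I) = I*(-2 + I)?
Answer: -9423/8 ≈ -1177.9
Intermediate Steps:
J(B) = (3 + B)/(2*B) (J(B) = (B + 3)/(B + B) = (3 + B)/((2*B)) = (3 + B)*(1/(2*B)) = (3 + B)/(2*B))
31*(-38) + J(-4) = 31*(-38) + (½)*(3 - 4)/(-4) = -1178 + (½)*(-¼)*(-1) = -1178 + ⅛ = -9423/8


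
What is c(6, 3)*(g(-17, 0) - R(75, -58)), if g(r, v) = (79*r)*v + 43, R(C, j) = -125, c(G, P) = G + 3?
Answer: 1512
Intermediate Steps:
c(G, P) = 3 + G
g(r, v) = 43 + 79*r*v (g(r, v) = 79*r*v + 43 = 43 + 79*r*v)
c(6, 3)*(g(-17, 0) - R(75, -58)) = (3 + 6)*((43 + 79*(-17)*0) - 1*(-125)) = 9*((43 + 0) + 125) = 9*(43 + 125) = 9*168 = 1512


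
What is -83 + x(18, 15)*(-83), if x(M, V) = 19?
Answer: -1660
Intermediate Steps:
-83 + x(18, 15)*(-83) = -83 + 19*(-83) = -83 - 1577 = -1660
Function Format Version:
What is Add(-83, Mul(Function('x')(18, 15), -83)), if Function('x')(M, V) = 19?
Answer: -1660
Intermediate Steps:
Add(-83, Mul(Function('x')(18, 15), -83)) = Add(-83, Mul(19, -83)) = Add(-83, -1577) = -1660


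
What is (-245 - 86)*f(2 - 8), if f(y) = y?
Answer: 1986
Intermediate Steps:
(-245 - 86)*f(2 - 8) = (-245 - 86)*(2 - 8) = -331*(-6) = 1986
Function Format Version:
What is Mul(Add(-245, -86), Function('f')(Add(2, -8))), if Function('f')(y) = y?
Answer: 1986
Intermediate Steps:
Mul(Add(-245, -86), Function('f')(Add(2, -8))) = Mul(Add(-245, -86), Add(2, -8)) = Mul(-331, -6) = 1986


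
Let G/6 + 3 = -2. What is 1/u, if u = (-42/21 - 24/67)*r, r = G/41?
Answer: 2747/4740 ≈ 0.57954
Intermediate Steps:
G = -30 (G = -18 + 6*(-2) = -18 - 12 = -30)
r = -30/41 ≈ -0.73171
u = 4740/2747 (u = (-42/21 - 24/67)*(-30/41) = (-42*1/21 - 24*1/67)*(-30/41) = (-2 - 24/67)*(-30/41) = -158/67*(-30/41) = 4740/2747 ≈ 1.7255)
1/u = 1/(4740/2747) = 2747/4740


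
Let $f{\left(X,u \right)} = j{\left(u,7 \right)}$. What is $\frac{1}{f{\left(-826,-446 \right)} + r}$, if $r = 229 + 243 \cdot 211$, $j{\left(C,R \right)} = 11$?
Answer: $\frac{1}{51513} \approx 1.9413 \cdot 10^{-5}$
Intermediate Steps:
$f{\left(X,u \right)} = 11$
$r = 51502$ ($r = 229 + 51273 = 51502$)
$\frac{1}{f{\left(-826,-446 \right)} + r} = \frac{1}{11 + 51502} = \frac{1}{51513}$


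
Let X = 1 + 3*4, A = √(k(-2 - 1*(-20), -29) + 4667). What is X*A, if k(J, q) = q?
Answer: 13*√4638 ≈ 885.34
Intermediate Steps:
A = √4638 (A = √(-29 + 4667) = √4638 ≈ 68.103)
X = 13 (X = 1 + 12 = 13)
X*A = 13*√4638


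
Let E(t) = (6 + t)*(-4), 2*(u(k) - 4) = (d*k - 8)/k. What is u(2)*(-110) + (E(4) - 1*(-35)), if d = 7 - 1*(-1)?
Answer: -665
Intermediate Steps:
d = 8 (d = 7 + 1 = 8)
u(k) = 4 + (-8 + 8*k)/(2*k) (u(k) = 4 + ((8*k - 8)/k)/2 = 4 + ((-8 + 8*k)/k)/2 = 4 + (-8 + 8*k)/(2*k))
E(t) = -24 - 4*t
u(2)*(-110) + (E(4) - 1*(-35)) = (8 - 4/2)*(-110) + ((-24 - 4*4) - 1*(-35)) = (8 - 4*½)*(-110) + ((-24 - 16) + 35) = (8 - 2)*(-110) + (-40 + 35) = 6*(-110) - 5 = -660 - 5 = -665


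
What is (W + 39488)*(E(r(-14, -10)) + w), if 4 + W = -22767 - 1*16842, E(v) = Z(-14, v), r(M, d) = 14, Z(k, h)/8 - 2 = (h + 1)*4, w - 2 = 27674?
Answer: -3521500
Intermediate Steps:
w = 27676 (w = 2 + 27674 = 27676)
Z(k, h) = 48 + 32*h (Z(k, h) = 16 + 8*((h + 1)*4) = 16 + 8*((1 + h)*4) = 16 + 8*(4 + 4*h) = 16 + (32 + 32*h) = 48 + 32*h)
E(v) = 48 + 32*v
W = -39613 (W = -4 + (-22767 - 1*16842) = -4 + (-22767 - 16842) = -4 - 39609 = -39613)
(W + 39488)*(E(r(-14, -10)) + w) = (-39613 + 39488)*((48 + 32*14) + 27676) = -125*((48 + 448) + 27676) = -125*(496 + 27676) = -125*28172 = -3521500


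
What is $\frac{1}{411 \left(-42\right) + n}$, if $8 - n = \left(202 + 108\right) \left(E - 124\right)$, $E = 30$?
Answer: $\frac{1}{11886} \approx 8.4133 \cdot 10^{-5}$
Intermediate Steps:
$n = 29148$ ($n = 8 - \left(202 + 108\right) \left(30 - 124\right) = 8 - 310 \left(-94\right) = 8 - -29140 = 8 + 29140 = 29148$)
$\frac{1}{411 \left(-42\right) + n} = \frac{1}{411 \left(-42\right) + 29148} = \frac{1}{-17262 + 29148} = \frac{1}{11886}$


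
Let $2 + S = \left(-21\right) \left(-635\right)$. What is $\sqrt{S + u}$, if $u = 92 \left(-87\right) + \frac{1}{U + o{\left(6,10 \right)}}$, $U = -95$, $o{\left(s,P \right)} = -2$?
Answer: $\frac{44 \sqrt{25899}}{97} \approx 73.0$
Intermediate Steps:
$S = 13333$ ($S = -2 - -13335 = -2 + 13335 = 13333$)
$u = - \frac{776389}{97}$ ($u = 92 \left(-87\right) + \frac{1}{-95 - 2} = -8004 + \frac{1}{-97} = -8004 - \frac{1}{97} = - \frac{776389}{97} \approx -8004.0$)
$\sqrt{S + u} = \sqrt{13333 - \frac{776389}{97}} = \sqrt{\frac{516912}{97}} = \frac{44 \sqrt{25899}}{97}$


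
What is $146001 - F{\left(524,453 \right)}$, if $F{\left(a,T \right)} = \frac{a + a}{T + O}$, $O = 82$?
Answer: $\frac{78109487}{535} \approx 1.46 \cdot 10^{5}$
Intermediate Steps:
$F{\left(a,T \right)} = \frac{2 a}{82 + T}$ ($F{\left(a,T \right)} = \frac{a + a}{T + 82} = \frac{2 a}{82 + T}$)
$146001 - F{\left(524,453 \right)} = 146001 - 2 \cdot 524 \frac{1}{82 + 453} = 146001 - 2 \cdot 524 \cdot \frac{1}{535} = 146001 - \frac{1048}{535} = \frac{78109487}{535}$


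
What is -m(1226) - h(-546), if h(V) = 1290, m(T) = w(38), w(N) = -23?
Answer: -1267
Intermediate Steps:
m(T) = -23
-m(1226) - h(-546) = -1*(-23) - 1*1290 = 23 - 1290 = -1267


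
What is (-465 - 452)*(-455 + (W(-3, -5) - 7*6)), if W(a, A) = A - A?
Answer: 455749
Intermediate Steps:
W(a, A) = 0
(-465 - 452)*(-455 + (W(-3, -5) - 7*6)) = (-465 - 452)*(-455 + (0 - 7*6)) = -917*(-455 + (0 - 42)) = -917*(-455 - 42) = -917*(-497) = 455749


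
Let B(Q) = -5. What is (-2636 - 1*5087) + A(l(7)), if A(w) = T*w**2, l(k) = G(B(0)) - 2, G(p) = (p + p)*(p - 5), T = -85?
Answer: -824063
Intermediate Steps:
G(p) = 2*p*(-5 + p) (G(p) = (2*p)*(-5 + p) = 2*p*(-5 + p))
l(k) = 98 (l(k) = 2*(-5)*(-5 - 5) - 2 = 2*(-5)*(-10) - 2 = 100 - 2 = 98)
A(w) = -85*w**2
(-2636 - 1*5087) + A(l(7)) = (-2636 - 1*5087) - 85*98**2 = (-2636 - 5087) - 85*9604 = -7723 - 816340 = -824063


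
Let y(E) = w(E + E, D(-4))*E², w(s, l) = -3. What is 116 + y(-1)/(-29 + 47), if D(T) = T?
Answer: 695/6 ≈ 115.83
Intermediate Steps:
y(E) = -3*E²
116 + y(-1)/(-29 + 47) = 116 + (-3*(-1)²)/(-29 + 47) = 116 - 3*1/18 = 116 - ⅙ = 695/6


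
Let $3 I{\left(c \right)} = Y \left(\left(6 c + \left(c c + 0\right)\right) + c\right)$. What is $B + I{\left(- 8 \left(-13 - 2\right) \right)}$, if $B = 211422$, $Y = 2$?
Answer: $221582$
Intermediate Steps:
$I{\left(c \right)} = \frac{2 c^{2}}{3} + \frac{14 c}{3}$ ($I{\left(c \right)} = \frac{2 \left(\left(6 c + \left(c c + 0\right)\right) + c\right)}{3} = \frac{2 \left(\left(6 c + \left(c^{2} + 0\right)\right) + c\right)}{3} = \frac{2 \left(\left(6 c + c^{2}\right) + c\right)}{3} = \frac{2 \left(\left(c^{2} + 6 c\right) + c\right)}{3} = \frac{2 \left(c^{2} + 7 c\right)}{3} = \frac{2 c^{2} + 14 c}{3} = \frac{2 c^{2}}{3} + \frac{14 c}{3}$)
$B + I{\left(- 8 \left(-13 - 2\right) \right)} = 211422 + \frac{2 \left(- 8 \left(-13 - 2\right)\right) \left(7 - 8 \left(-13 - 2\right)\right)}{3} = 211422 + \frac{2 \left(\left(-8\right) \left(-15\right)\right) \left(7 - -120\right)}{3} = 211422 + \frac{2}{3} \cdot 120 \left(7 + 120\right) = 211422 + \frac{2}{3} \cdot 120 \cdot 127 = 211422 + 10160 = 221582$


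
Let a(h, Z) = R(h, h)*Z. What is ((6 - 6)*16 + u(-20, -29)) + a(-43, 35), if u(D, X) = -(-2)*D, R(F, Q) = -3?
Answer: -145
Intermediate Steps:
a(h, Z) = -3*Z
u(D, X) = 2*D
((6 - 6)*16 + u(-20, -29)) + a(-43, 35) = ((6 - 6)*16 + 2*(-20)) - 3*35 = (0*16 - 40) - 105 = (0 - 40) - 105 = -40 - 105 = -145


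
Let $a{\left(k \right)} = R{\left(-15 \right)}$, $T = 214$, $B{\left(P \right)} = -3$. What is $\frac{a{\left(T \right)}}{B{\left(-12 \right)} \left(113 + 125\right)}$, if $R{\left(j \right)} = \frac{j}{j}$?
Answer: $- \frac{1}{714} \approx -0.0014006$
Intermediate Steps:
$R{\left(j \right)} = 1$
$a{\left(k \right)} = 1$
$\frac{a{\left(T \right)}}{B{\left(-12 \right)} \left(113 + 125\right)} = 1 \frac{1}{\left(-3\right) \left(113 + 125\right)} = 1 \frac{1}{\left(-3\right) 238} = 1 \frac{1}{-714} = 1 \left(- \frac{1}{714}\right) = - \frac{1}{714}$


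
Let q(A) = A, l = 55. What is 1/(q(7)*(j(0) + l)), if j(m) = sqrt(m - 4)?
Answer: 55/21203 - 2*I/21203 ≈ 0.002594 - 9.4326e-5*I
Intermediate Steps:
j(m) = sqrt(-4 + m)
1/(q(7)*(j(0) + l)) = 1/(7*(sqrt(-4 + 0) + 55)) = 1/(7*(sqrt(-4) + 55)) = 1/(7*(2*I + 55)) = 1/(7*(55 + 2*I)) = 1/(385 + 14*I) = (385 - 14*I)/148421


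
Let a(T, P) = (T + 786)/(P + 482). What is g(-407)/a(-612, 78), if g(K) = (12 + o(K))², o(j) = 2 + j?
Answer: 14415240/29 ≈ 4.9708e+5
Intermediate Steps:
g(K) = (14 + K)² (g(K) = (12 + (2 + K))² = (14 + K)²)
a(T, P) = (786 + T)/(482 + P)
g(-407)/a(-612, 78) = (14 - 407)²/(((786 - 612)/(482 + 78))) = (-393)²/((174/560)) = 154449/(((1/560)*174)) = 154449/(87/280) = 154449*(280/87) = 14415240/29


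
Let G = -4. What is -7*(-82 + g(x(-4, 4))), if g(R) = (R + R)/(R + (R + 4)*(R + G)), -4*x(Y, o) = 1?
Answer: 21230/37 ≈ 573.78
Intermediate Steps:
x(Y, o) = -¼ (x(Y, o) = -¼*1 = -¼)
g(R) = 2*R/(R + (-4 + R)*(4 + R)) (g(R) = (R + R)/(R + (R + 4)*(R - 4)) = (2*R)/(R + (4 + R)*(-4 + R)) = (2*R)/(R + (-4 + R)*(4 + R)) = 2*R/(R + (-4 + R)*(4 + R)))
-7*(-82 + g(x(-4, 4))) = -7*(-82 + 2*(-¼)/(-16 - ¼ + (-¼)²)) = -7*(-82 + 2*(-¼)/(-16 - ¼ + 1/16)) = -7*(-82 + 2*(-¼)/(-259/16)) = -7*(-82 + 2*(-¼)*(-16/259)) = -7*(-82 + 8/259) = -7*(-21230/259) = 21230/37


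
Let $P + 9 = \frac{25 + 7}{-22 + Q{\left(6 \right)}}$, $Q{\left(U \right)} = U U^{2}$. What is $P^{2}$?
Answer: $\frac{734449}{9409} \approx 78.058$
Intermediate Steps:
$Q{\left(U \right)} = U^{3}$
$P = - \frac{857}{97}$ ($P = -9 + \frac{25 + 7}{-22 + 6^{3}} = -9 + \frac{32}{-22 + 216} = -9 + \frac{32}{194} = -9 + 32 \cdot \frac{1}{194} = -9 + \frac{16}{97} = - \frac{857}{97} \approx -8.8351$)
$P^{2} = \left(- \frac{857}{97}\right)^{2} = \frac{734449}{9409}$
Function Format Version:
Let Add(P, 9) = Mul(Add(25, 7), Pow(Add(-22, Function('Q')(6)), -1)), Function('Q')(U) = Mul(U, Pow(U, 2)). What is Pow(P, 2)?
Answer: Rational(734449, 9409) ≈ 78.058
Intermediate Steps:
Function('Q')(U) = Pow(U, 3)
P = Rational(-857, 97) (P = Add(-9, Mul(Add(25, 7), Pow(Add(-22, Pow(6, 3)), -1))) = Add(-9, Mul(32, Pow(Add(-22, 216), -1))) = Add(-9, Mul(32, Pow(194, -1))) = Add(-9, Mul(32, Rational(1, 194))) = Add(-9, Rational(16, 97)) = Rational(-857, 97) ≈ -8.8351)
Pow(P, 2) = Pow(Rational(-857, 97), 2) = Rational(734449, 9409)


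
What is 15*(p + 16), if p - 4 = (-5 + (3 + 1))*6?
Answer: 210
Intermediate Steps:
p = -2 (p = 4 + (-5 + (3 + 1))*6 = 4 + (-5 + 4)*6 = 4 - 1*6 = 4 - 6 = -2)
15*(p + 16) = 15*(-2 + 16) = 15*14 = 210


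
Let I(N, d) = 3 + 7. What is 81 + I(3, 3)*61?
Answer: 691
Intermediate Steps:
I(N, d) = 10
81 + I(3, 3)*61 = 81 + 10*61 = 81 + 610 = 691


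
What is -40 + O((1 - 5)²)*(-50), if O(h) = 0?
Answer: -40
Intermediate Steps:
-40 + O((1 - 5)²)*(-50) = -40 + 0*(-50) = -40 + 0 = -40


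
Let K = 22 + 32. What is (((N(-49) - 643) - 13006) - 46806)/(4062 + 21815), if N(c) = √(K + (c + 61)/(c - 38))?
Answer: -535/229 + √45298/750433 ≈ -2.3360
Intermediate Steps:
K = 54
N(c) = √(54 + (61 + c)/(-38 + c)) (N(c) = √(54 + (c + 61)/(c - 38)) = √(54 + (61 + c)/(-38 + c)))
(((N(-49) - 643) - 13006) - 46806)/(4062 + 21815) = (((√11*√((-181 + 5*(-49))/(-38 - 49)) - 643) - 13006) - 46806)/(4062 + 21815) = (((√11*√((-181 - 245)/(-87)) - 643) - 13006) - 46806)/25877 = (((√11*√(-1/87*(-426)) - 643) - 13006) - 46806)*(1/25877) = (((√11*√(142/29) - 643) - 13006) - 46806)*(1/25877) = (((√11*(√4118/29) - 643) - 13006) - 46806)*(1/25877) = (((√45298/29 - 643) - 13006) - 46806)*(1/25877) = (((-643 + √45298/29) - 13006) - 46806)*(1/25877) = ((-13649 + √45298/29) - 46806)*(1/25877) = (-60455 + √45298/29)*(1/25877) = -535/229 + √45298/750433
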